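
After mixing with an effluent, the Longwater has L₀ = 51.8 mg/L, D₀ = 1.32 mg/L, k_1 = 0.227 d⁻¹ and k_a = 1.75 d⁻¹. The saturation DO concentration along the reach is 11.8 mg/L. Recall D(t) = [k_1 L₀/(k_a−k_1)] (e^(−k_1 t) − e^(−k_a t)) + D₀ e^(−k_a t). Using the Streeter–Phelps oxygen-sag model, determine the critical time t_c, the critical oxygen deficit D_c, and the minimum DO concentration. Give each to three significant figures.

At the critical point dD/dt = 0, so k_1 L₀ e^(−k_1 t) = k_a D. Substituting D(t) from the Streeter–Phelps equation and solving for t gives
t_c = ln[(k_a/k_1)(1 − D₀(k_a−k_1)/(k_1 L₀))] / (k_a−k_1).
Here k_a−k_1 = 1.523 d⁻¹ and 1 − D₀(k_a−k_1)/(k_1 L₀) = 1 − 1.32×1.523/(0.227×51.8) = 0.8290, so
t_c = ln(7.709 × 0.8290) / 1.523 = 1.855 / 1.523 = 1.218 d.
L(t_c) = L₀ e^(−k_1 t_c) = 51.8 × 0.7585 = 39.29 mg/L, and at the critical point k_a D_c = k_1 L, so D_c = (0.227/1.75) × 39.29 = 5.096 mg/L.
Minimum DO = C_s − D_c = 11.8 − 5.096 = 6.704 mg/L.

t_c ≈ 1.22 d; D_c ≈ 5.10 mg/L; min DO ≈ 6.70 mg/L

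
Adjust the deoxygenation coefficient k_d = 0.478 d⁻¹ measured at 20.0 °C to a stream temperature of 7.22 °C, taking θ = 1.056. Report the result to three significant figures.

k_d(T₂) = k_d(T₁) · θ^(T₂−T₁) = 0.478 × 1.056^(7.22−20.0)
= 0.478 × 1.056^-12.8 = 0.478 × 0.4984 = 0.2382 d⁻¹.

k_d ≈ 0.238 d⁻¹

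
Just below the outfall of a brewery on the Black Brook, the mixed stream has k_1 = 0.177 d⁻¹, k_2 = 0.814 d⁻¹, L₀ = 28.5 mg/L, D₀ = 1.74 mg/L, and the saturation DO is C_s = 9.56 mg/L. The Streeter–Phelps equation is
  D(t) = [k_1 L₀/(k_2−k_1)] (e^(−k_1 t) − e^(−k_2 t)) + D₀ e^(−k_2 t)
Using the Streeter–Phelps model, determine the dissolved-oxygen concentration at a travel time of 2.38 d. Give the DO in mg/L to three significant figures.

k_1 L₀/(k_2−k_1) = 0.177×28.5/(0.814−0.177) = 5.044/0.6370 = 7.919 mg/L.
e^(−k_1 t) = e^(−0.177×2.380) = 0.6562; e^(−k_2 t) = e^(−0.814×2.380) = 0.1441.
D = 7.919 × (0.6562 − 0.1441) + 1.74 × 0.1441 = 4.056 + 0.2507 = 4.306 mg/L.
DO = C_s − D = 9.56 − 4.306 = 5.254 mg/L.

DO ≈ 5.25 mg/L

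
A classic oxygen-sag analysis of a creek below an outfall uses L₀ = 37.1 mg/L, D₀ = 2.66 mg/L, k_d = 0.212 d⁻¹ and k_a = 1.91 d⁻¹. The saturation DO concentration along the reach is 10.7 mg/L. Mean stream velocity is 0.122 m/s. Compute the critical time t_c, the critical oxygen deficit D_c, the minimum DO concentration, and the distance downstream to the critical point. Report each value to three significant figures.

At the critical point dD/dt = 0, so k_d L₀ e^(−k_d t) = k_a D. Substituting D(t) from the Streeter–Phelps equation and solving for t gives
t_c = ln[(k_a/k_d)(1 − D₀(k_a−k_d)/(k_d L₀))] / (k_a−k_d).
Here k_a−k_d = 1.698 d⁻¹ and 1 − D₀(k_a−k_d)/(k_d L₀) = 1 − 2.66×1.698/(0.212×37.1) = 0.4257, so
t_c = ln(9.009 × 0.4257) / 1.698 = 1.344 / 1.698 = 0.7917 d.
D_c = (k_d/k_a) L₀ e^(−k_d t_c) = (0.212/1.91) × 37.1 × e^(−0.212×0.7917) = 0.1110 × 37.1 × 0.8455 = 3.482 mg/L.
Minimum DO = C_s − D_c = 10.7 − 3.482 = 7.218 mg/L.
x_c = v t_c = 0.122 m/s × 0.7917 d × 86400 s/d = 8345 m ≈ 8.35 km.

t_c ≈ 0.792 d; D_c ≈ 3.48 mg/L; min DO ≈ 7.22 mg/L; x_c ≈ 8.35 km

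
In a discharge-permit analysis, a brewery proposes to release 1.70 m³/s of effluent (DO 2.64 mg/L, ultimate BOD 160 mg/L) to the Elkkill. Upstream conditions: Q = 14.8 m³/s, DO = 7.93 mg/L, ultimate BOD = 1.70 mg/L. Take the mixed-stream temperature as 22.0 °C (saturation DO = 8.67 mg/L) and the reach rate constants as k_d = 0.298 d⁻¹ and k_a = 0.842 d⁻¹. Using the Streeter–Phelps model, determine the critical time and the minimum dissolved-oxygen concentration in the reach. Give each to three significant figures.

t_c ≈ 1.65 d; minimum DO ≈ 4.78 mg/L

Mixed DO = (14.8×7.93 + 1.70×2.64)/(14.8+1.70) = 121.9/16.50 = 7.385 mg/L.
Mixed L₀ = (14.8×1.70 + 1.70×160)/(16.50) = 297.2/16.50 = 18.01 mg/L.
Initial deficit D₀ = C_s − DO₀ = 8.67 − 7.385 = 1.285 mg/L.
t_c = (1/0.5440) ln[(0.842/0.298)(1 − 1.285×0.5440/(0.298×18.01))] = 1.838 × ln(2.457) = 1.653 d.
D_c = (0.298/0.842) × 18.01 × e^(−0.298×1.653) = 0.3539 × 18.01 × 0.6111 = 3.895 mg/L.
Minimum DO = 8.67 − 3.895 = 4.775 mg/L.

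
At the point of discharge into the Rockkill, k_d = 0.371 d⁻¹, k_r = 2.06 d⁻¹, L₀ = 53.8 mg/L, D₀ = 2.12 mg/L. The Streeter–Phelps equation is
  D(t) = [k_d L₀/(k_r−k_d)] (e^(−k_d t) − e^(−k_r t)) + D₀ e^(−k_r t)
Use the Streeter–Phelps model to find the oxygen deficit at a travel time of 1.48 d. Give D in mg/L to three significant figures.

D ≈ 6.36 mg/L

k_d L₀/(k_r−k_d) = 0.371×53.8/(2.06−0.371) = 19.96/1.689 = 11.82 mg/L.
e^(−k_d t) = e^(−0.371×1.480) = 0.5775; e^(−k_r t) = e^(−2.06×1.480) = 0.04742.
D = 11.82 × (0.5775 − 0.04742) + 2.12 × 0.04742 = 6.264 + 0.1005 = 6.365 mg/L.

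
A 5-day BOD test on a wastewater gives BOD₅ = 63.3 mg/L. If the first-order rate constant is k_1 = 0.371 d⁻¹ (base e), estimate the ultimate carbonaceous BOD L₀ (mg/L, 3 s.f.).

L₀ ≈ 75.0 mg/L

BOD₅ = L₀(1 − e^(−5k_1)) ⇒ L₀ = BOD₅ / (1 − e^(−5×0.371))
= 63.3 / (1 − 0.1565) = 63.3 / 0.8435 = 75.04 mg/L.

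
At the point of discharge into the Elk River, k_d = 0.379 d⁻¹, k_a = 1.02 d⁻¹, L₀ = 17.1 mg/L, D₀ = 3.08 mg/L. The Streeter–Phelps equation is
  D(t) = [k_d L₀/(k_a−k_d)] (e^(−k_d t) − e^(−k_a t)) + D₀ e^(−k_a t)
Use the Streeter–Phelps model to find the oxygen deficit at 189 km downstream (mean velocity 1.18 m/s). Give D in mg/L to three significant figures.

Travel time t = x/v = 189 km / (1.18 m/s) = 189000 m / 1.18 m/s = 160200 s = 1.854 d.
k_d L₀/(k_a−k_d) = 0.379×17.1/(1.02−0.379) = 6.481/0.6410 = 10.11 mg/L.
e^(−k_d t) = e^(−0.379×1.854) = 0.4953; e^(−k_a t) = e^(−1.02×1.854) = 0.1509.
D = 10.11 × (0.4953 − 0.1509) + 3.08 × 0.1509 = 3.482 + 0.4649 = 3.947 mg/L.

D ≈ 3.95 mg/L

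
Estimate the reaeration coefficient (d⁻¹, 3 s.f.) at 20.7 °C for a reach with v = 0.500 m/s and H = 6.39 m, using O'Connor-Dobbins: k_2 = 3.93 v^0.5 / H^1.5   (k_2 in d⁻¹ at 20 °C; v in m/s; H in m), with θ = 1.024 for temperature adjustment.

k_2 ≈ 0.175 d⁻¹

k_2(20) = 3.93 × 0.500^0.5 / 6.39^1.5 = 3.93 × 0.7071 / 16.15 = 0.1720 d⁻¹.
k_2(20.7) = 0.1720 × 1.024^(20.7−20) = 0.1720 × 1.017 = 0.1749 d⁻¹.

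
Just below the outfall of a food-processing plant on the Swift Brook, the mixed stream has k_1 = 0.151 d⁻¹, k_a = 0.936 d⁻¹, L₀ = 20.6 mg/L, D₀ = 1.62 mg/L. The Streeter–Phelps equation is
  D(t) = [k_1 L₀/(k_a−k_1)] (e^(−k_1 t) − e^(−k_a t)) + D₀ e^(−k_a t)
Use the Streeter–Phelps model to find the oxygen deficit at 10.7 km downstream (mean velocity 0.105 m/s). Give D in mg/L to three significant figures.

D ≈ 2.54 mg/L

Travel time t = x/v = 10.7 km / (0.105 m/s) = 10700 m / 0.105 m/s = 101900 s = 1.179 d.
k_1 L₀/(k_a−k_1) = 0.151×20.6/(0.936−0.151) = 3.111/0.7850 = 3.963 mg/L.
e^(−k_1 t) = e^(−0.151×1.179) = 0.8369; e^(−k_a t) = e^(−0.936×1.179) = 0.3316.
D = 3.963 × (0.8369 − 0.3316) + 1.62 × 0.3316 = 2.002 + 0.5371 = 2.539 mg/L.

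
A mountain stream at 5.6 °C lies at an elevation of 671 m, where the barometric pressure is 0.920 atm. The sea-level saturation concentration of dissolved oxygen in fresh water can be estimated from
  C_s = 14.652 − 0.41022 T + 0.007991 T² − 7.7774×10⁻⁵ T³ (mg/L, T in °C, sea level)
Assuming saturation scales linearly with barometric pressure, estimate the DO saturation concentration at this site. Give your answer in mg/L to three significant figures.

At sea level: C_s = 14.652 − 0.41022×5.6 + 0.007991×5.6² − 7.7774×10⁻⁵×5.6³ = 12.59 mg/L.
Pressure correction: C_s' = 12.59 × 0.920 = 11.58 mg/L.

C_s ≈ 11.6 mg/L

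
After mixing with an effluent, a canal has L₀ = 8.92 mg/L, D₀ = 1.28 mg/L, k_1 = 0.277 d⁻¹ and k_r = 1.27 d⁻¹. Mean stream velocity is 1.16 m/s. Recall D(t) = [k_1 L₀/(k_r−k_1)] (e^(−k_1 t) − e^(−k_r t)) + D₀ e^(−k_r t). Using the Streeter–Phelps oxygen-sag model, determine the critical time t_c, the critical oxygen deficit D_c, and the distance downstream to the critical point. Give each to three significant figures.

t_c ≈ 0.806 d; D_c ≈ 1.56 mg/L; x_c ≈ 80.8 km

With k_r/k_1 = 4.585 and 1 − D₀(k_r−k_1)/(k_1 L₀) = 0.4856,
t_c = ln(4.585 × 0.4856) / (1.27 − 0.277) = ln(2.226) / 0.9930 = 0.8004/0.9930 = 0.8060 d.
L(t_c) = L₀ e^(−k_1 t_c) = 8.92 × 0.7999 = 7.135 mg/L, and at the critical point k_r D_c = k_1 L, so D_c = (0.277/1.27) × 7.135 = 1.556 mg/L.
x_c = v t_c = 1.16 m/s × 0.8060 d × 86400 s/d = 80780 m ≈ 80.8 km.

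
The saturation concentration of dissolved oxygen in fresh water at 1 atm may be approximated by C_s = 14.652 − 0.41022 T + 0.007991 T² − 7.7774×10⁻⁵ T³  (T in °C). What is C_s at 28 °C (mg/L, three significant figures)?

C_s ≈ 7.72 mg/L

C_s = 14.652 − 0.41022×28 + 0.007991×28² − 7.7774×10⁻⁵×28³ = 7.723 mg/L.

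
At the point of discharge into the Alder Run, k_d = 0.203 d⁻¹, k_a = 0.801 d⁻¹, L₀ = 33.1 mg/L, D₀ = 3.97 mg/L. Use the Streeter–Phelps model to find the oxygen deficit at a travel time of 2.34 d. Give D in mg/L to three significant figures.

D ≈ 5.87 mg/L

k_d L₀/(k_a−k_d) = 0.203×33.1/(0.801−0.203) = 6.719/0.5980 = 11.24 mg/L.
e^(−k_d t) = e^(−0.203×2.340) = 0.6219; e^(−k_a t) = e^(−0.801×2.340) = 0.1535.
D = 11.24 × (0.6219 − 0.1535) + 3.97 × 0.1535 = 5.263 + 0.6092 = 5.872 mg/L.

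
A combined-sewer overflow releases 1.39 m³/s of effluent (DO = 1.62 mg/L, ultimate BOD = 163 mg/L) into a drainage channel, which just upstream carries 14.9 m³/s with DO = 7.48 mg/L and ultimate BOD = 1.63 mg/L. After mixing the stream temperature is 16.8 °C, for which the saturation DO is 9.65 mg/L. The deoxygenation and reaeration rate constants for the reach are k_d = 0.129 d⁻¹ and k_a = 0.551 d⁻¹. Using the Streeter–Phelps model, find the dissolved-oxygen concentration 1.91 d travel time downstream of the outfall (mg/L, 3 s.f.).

Mixed DO = (14.9×7.48 + 1.39×1.62)/(14.9+1.39) = 113.7/16.29 = 6.980 mg/L.
Mixed L₀ = (14.9×1.63 + 1.39×163)/(16.29) = 250.9/16.29 = 15.40 mg/L.
Initial deficit D₀ = C_s − DO₀ = 9.65 − 6.980 = 2.670 mg/L.
D(1.91) = [0.129×15.40/(0.551−0.129)](e^(−0.129×1.91) − e^(−0.551×1.91)) + 2.670 e^(−0.551×1.91)
= 4.707 × (0.7816 − 0.3491) + 2.670 × 0.3491 = 2.968 mg/L.
DO = 9.65 − 2.968 = 6.682 mg/L.

DO ≈ 6.68 mg/L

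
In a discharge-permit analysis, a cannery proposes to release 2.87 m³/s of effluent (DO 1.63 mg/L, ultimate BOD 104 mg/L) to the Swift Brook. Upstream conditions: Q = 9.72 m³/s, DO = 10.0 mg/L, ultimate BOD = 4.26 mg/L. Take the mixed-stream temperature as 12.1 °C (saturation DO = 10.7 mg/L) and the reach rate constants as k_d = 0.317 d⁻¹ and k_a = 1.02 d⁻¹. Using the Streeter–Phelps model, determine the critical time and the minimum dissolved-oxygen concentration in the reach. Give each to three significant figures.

Mixed DO = (9.72×10.0 + 2.87×1.63)/(9.72+2.87) = 101.9/12.59 = 8.092 mg/L.
Mixed L₀ = (9.72×4.26 + 2.87×104)/(12.59) = 339.9/12.59 = 27.00 mg/L.
Initial deficit D₀ = C_s − DO₀ = 10.7 − 8.092 = 2.608 mg/L.
t_c = (1/0.7030) ln[(1.02/0.317)(1 − 2.608×0.7030/(0.317×27.00))] = 1.422 × ln(2.528) = 1.319 d.
D_c = (0.317/1.02) × 27.00 × e^(−0.317×1.319) = 0.3108 × 27.00 × 0.6582 = 5.522 mg/L.
Minimum DO = 10.7 − 5.522 = 5.178 mg/L.

t_c ≈ 1.32 d; minimum DO ≈ 5.18 mg/L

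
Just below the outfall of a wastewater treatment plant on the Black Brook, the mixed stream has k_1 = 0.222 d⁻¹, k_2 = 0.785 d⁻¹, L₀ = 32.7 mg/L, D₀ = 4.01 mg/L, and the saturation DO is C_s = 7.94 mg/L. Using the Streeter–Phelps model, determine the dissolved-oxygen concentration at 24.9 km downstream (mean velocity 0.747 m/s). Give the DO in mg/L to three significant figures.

DO ≈ 2.67 mg/L

Travel time t = x/v = 24.9 km / (0.747 m/s) = 24900 m / 0.747 m/s = 33330 s = 0.3858 d.
k_1 L₀/(k_2−k_1) = 0.222×32.7/(0.785−0.222) = 7.259/0.5630 = 12.89 mg/L.
e^(−k_1 t) = e^(−0.222×0.3858) = 0.9179; e^(−k_2 t) = e^(−0.785×0.3858) = 0.7387.
D = 12.89 × (0.9179 − 0.7387) + 4.01 × 0.7387 = 2.311 + 2.962 = 5.273 mg/L.
DO = C_s − D = 7.94 − 5.273 = 2.667 mg/L.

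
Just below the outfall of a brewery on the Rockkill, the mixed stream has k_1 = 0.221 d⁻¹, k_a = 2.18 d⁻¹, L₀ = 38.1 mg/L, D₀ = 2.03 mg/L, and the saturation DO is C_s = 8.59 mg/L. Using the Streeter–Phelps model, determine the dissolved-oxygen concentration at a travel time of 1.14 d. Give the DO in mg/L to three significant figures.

DO ≈ 5.44 mg/L

k_1 L₀/(k_a−k_1) = 0.221×38.1/(2.18−0.221) = 8.420/1.959 = 4.298 mg/L.
e^(−k_1 t) = e^(−0.221×1.140) = 0.7773; e^(−k_a t) = e^(−2.18×1.140) = 0.08331.
D = 4.298 × (0.7773 − 0.08331) + 2.03 × 0.08331 = 2.983 + 0.1691 = 3.152 mg/L.
DO = C_s − D = 8.59 − 3.152 = 5.438 mg/L.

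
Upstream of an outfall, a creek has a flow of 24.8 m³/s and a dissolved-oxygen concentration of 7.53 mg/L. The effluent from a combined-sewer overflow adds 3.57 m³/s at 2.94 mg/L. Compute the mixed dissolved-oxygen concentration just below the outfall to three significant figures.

6.95 mg/L

Flow-weighted mixing: C = (Q_r C_r + Q_w C_w)/(Q_r + Q_w)
= (24.8×7.53 + 3.57×2.94)/(24.8 + 3.57) = 197.2/28.37 = 6.952 mg/L.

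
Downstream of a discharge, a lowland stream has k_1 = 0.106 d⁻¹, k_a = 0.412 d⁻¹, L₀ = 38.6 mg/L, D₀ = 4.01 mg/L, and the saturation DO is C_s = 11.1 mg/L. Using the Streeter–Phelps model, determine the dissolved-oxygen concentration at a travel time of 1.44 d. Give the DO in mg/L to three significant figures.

DO ≈ 4.79 mg/L

k_1 L₀/(k_a−k_1) = 0.106×38.6/(0.412−0.106) = 4.092/0.3060 = 13.37 mg/L.
e^(−k_1 t) = e^(−0.106×1.440) = 0.8584; e^(−k_a t) = e^(−0.412×1.440) = 0.5525.
D = 13.37 × (0.8584 − 0.5525) + 4.01 × 0.5525 = 4.091 + 2.216 = 6.306 mg/L.
DO = C_s − D = 11.1 − 6.306 = 4.794 mg/L.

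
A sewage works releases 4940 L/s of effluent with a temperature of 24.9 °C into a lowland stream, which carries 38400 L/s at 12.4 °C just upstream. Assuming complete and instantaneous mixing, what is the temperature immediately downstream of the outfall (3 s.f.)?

Flow-weighted mixing: C = (Q_r C_r + Q_w C_w)/(Q_r + Q_w)
= (38400×12.4 + 4940×24.9)/(38400 + 4940) = 599200/43340 = 13.82 °C.

13.8 °C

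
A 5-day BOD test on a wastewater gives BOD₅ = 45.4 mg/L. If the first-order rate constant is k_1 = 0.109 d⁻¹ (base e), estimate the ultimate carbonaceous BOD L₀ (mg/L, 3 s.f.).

BOD₅ = L₀(1 − e^(−5k_1)) ⇒ L₀ = BOD₅ / (1 − e^(−5×0.109))
= 45.4 / (1 − 0.5798) = 45.4 / 0.4202 = 108.1 mg/L.

L₀ ≈ 108 mg/L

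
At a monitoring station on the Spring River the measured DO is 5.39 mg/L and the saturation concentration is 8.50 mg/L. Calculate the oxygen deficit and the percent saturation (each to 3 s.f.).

D ≈ 3.11 mg/L; 63.4 % saturation

D = C_s − C = 8.50 − 5.39 = 3.11 mg/L.
% saturation = 5.39/8.50 × 100 = 63.4 %.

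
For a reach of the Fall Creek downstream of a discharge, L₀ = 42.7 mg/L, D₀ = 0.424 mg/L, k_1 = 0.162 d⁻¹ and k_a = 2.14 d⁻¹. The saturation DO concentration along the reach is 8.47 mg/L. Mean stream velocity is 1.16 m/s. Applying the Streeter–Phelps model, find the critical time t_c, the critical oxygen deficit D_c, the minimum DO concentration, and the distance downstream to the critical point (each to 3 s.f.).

With k_a/k_1 = 13.21 and 1 − D₀(k_a−k_1)/(k_1 L₀) = 0.8788,
t_c = ln(13.21 × 0.8788) / (2.14 − 0.162) = ln(11.61) / 1.978 = 2.452/1.978 = 1.239 d.
D_c = (k_1/k_a) L₀ e^(−k_1 t_c) = (0.162/2.14) × 42.7 × e^(−0.162×1.239) = 0.07570 × 42.7 × 0.8181 = 2.644 mg/L.
Minimum DO = C_s − D_c = 8.47 − 2.644 = 5.826 mg/L.
x_c = v t_c = 1.16 m/s × 1.239 d × 86400 s/d = 124200 m ≈ 124 km.

t_c ≈ 1.24 d; D_c ≈ 2.64 mg/L; min DO ≈ 5.83 mg/L; x_c ≈ 124 km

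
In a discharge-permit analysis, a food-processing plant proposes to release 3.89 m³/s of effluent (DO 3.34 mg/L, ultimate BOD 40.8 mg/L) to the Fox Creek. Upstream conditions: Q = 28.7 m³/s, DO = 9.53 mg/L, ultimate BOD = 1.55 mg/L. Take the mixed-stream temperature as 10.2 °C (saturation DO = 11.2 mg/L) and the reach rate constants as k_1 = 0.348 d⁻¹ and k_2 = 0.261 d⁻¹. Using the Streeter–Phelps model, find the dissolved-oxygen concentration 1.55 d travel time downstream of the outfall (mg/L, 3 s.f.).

Mixed DO = (28.7×9.53 + 3.89×3.34)/(28.7+3.89) = 286.5/32.59 = 8.791 mg/L.
Mixed L₀ = (28.7×1.55 + 3.89×40.8)/(32.59) = 203.2/32.59 = 6.235 mg/L.
Initial deficit D₀ = C_s − DO₀ = 11.2 − 8.791 = 2.409 mg/L.
D(1.55) = [0.348×6.235/(0.261−0.348)](e^(−0.348×1.55) − e^(−0.261×1.55)) + 2.409 e^(−0.261×1.55)
= -24.94 × (0.5831 − 0.6673) + 2.409 × 0.6673 = 3.707 mg/L.
DO = 11.2 − 3.707 = 7.493 mg/L.

DO ≈ 7.49 mg/L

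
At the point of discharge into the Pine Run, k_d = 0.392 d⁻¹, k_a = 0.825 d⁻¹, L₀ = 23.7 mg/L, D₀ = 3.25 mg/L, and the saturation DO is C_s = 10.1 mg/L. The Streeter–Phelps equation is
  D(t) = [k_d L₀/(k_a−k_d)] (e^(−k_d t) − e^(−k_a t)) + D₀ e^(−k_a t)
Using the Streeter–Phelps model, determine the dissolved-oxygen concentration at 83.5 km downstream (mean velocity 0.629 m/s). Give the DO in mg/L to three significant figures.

Travel time t = x/v = 83.5 km / (0.629 m/s) = 83500 m / 0.629 m/s = 132800 s = 1.536 d.
k_d L₀/(k_a−k_d) = 0.392×23.7/(0.825−0.392) = 9.290/0.4330 = 21.46 mg/L.
e^(−k_d t) = e^(−0.392×1.536) = 0.5476; e^(−k_a t) = e^(−0.825×1.536) = 0.2815.
D = 21.46 × (0.5476 − 0.2815) + 3.25 × 0.2815 = 5.708 + 0.9149 = 6.623 mg/L.
DO = C_s − D = 10.1 − 6.623 = 3.477 mg/L.

DO ≈ 3.48 mg/L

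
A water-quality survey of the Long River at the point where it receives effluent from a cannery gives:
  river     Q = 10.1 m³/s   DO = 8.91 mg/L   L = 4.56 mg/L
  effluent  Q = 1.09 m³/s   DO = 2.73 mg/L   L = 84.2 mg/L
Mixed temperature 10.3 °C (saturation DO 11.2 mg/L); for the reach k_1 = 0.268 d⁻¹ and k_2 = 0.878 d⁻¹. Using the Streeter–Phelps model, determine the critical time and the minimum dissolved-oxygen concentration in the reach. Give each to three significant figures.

t_c ≈ 0.692 d; minimum DO ≈ 8.08 mg/L

Mixed DO = (10.1×8.91 + 1.09×2.73)/(10.1+1.09) = 92.97/11.19 = 8.308 mg/L.
Mixed L₀ = (10.1×4.56 + 1.09×84.2)/(11.19) = 137.8/11.19 = 12.32 mg/L.
Initial deficit D₀ = C_s − DO₀ = 11.2 − 8.308 = 2.892 mg/L.
t_c = (1/0.6100) ln[(0.878/0.268)(1 − 2.892×0.6100/(0.268×12.32))] = 1.639 × ln(1.525) = 0.6922 d.
D_c = (0.268/0.878) × 12.32 × e^(−0.268×0.6922) = 0.3052 × 12.32 × 0.8307 = 3.123 mg/L.
Minimum DO = 11.2 − 3.123 = 8.077 mg/L.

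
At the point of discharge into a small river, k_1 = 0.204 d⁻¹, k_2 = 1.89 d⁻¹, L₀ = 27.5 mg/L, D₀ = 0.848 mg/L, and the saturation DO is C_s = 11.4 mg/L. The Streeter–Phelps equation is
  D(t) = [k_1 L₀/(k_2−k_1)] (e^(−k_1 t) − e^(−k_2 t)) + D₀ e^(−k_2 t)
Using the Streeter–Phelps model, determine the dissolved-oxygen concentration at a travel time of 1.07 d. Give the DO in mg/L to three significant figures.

DO ≈ 9.05 mg/L

k_1 L₀/(k_2−k_1) = 0.204×27.5/(1.89−0.204) = 5.610/1.686 = 3.327 mg/L.
e^(−k_1 t) = e^(−0.204×1.070) = 0.8039; e^(−k_2 t) = e^(−1.89×1.070) = 0.1324.
D = 3.327 × (0.8039 − 0.1324) + 0.848 × 0.1324 = 2.235 + 0.1122 = 2.347 mg/L.
DO = C_s − D = 11.4 − 2.347 = 9.053 mg/L.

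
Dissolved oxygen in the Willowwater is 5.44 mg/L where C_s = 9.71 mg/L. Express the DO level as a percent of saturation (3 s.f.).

% saturation = C/C_s × 100 = 5.44/9.71 × 100 = 56.0 %.

56.0 % saturation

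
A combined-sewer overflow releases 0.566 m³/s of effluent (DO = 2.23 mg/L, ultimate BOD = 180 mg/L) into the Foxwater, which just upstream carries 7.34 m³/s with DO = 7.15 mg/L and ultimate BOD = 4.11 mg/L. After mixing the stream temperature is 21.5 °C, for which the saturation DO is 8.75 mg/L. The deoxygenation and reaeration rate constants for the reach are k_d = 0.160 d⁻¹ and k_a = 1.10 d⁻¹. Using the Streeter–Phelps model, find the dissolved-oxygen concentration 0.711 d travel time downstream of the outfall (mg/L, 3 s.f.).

DO ≈ 6.62 mg/L

Mixed DO = (7.34×7.15 + 0.566×2.23)/(7.34+0.566) = 53.74/7.906 = 6.798 mg/L.
Mixed L₀ = (7.34×4.11 + 0.566×180)/(7.906) = 132.0/7.906 = 16.70 mg/L.
Initial deficit D₀ = C_s − DO₀ = 8.75 − 6.798 = 1.952 mg/L.
D(0.711) = [0.160×16.70/(1.10−0.160)](e^(−0.160×0.711) − e^(−1.10×0.711)) + 1.952 e^(−1.10×0.711)
= 2.843 × (0.8925 − 0.4574) + 1.952 × 0.4574 = 2.130 mg/L.
DO = 8.75 − 2.130 = 6.620 mg/L.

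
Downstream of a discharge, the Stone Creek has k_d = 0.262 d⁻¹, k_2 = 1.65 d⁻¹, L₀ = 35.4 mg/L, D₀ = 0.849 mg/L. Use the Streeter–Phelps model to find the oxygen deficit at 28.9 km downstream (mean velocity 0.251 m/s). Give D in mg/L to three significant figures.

Travel time t = x/v = 28.9 km / (0.251 m/s) = 28900 m / 0.251 m/s = 115100 s = 1.333 d.
k_d L₀/(k_2−k_d) = 0.262×35.4/(1.65−0.262) = 9.275/1.388 = 6.682 mg/L.
e^(−k_d t) = e^(−0.262×1.333) = 0.7053; e^(−k_2 t) = e^(−1.65×1.333) = 0.1109.
D = 6.682 × (0.7053 − 0.1109) + 0.849 × 0.1109 = 3.972 + 0.09418 = 4.066 mg/L.

D ≈ 4.07 mg/L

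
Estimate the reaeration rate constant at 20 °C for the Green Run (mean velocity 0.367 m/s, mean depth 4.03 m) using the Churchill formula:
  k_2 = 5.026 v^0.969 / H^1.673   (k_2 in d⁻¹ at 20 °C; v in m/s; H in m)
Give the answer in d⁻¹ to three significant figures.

k_2 ≈ 0.185 d⁻¹

k_2 = 5.026 × 0.367^0.969 / 4.03^1.673 = 5.026 × 0.3786 / 10.30 = 0.1848 d⁻¹.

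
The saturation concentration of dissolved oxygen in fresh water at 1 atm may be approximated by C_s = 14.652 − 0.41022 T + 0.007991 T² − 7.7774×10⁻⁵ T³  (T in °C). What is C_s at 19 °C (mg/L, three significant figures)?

C_s ≈ 9.21 mg/L

C_s = 14.652 − 0.41022×19 + 0.007991×19² − 7.7774×10⁻⁵×19³ = 9.209 mg/L.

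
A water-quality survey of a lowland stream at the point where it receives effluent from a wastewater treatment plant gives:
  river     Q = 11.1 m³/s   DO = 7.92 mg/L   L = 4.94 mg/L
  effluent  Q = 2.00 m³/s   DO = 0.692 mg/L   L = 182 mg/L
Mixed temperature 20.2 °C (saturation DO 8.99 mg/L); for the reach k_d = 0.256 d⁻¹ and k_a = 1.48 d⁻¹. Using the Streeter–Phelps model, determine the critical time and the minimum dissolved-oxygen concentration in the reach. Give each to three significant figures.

Mixed DO = (11.1×7.92 + 2.00×0.692)/(11.1+2.00) = 89.30/13.10 = 6.816 mg/L.
Mixed L₀ = (11.1×4.94 + 2.00×182)/(13.10) = 418.8/13.10 = 31.97 mg/L.
Initial deficit D₀ = C_s − DO₀ = 8.99 − 6.816 = 2.174 mg/L.
t_c = (1/1.224) ln[(1.48/0.256)(1 − 2.174×1.224/(0.256×31.97))] = 0.8170 × ln(3.902) = 1.112 d.
D_c = (0.256/1.48) × 31.97 × e^(−0.256×1.112) = 0.1730 × 31.97 × 0.7522 = 4.160 mg/L.
Minimum DO = 8.99 − 4.160 = 4.830 mg/L.

t_c ≈ 1.11 d; minimum DO ≈ 4.83 mg/L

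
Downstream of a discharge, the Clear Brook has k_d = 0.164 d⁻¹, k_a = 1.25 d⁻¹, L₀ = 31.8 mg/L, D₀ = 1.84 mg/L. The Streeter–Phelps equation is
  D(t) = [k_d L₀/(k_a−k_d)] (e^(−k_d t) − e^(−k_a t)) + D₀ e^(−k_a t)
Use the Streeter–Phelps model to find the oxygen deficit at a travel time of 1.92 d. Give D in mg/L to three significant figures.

k_d L₀/(k_a−k_d) = 0.164×31.8/(1.25−0.164) = 5.215/1.086 = 4.802 mg/L.
e^(−k_d t) = e^(−0.164×1.920) = 0.7299; e^(−k_a t) = e^(−1.25×1.920) = 0.09072.
D = 4.802 × (0.7299 − 0.09072) + 1.84 × 0.09072 = 3.069 + 0.1669 = 3.236 mg/L.

D ≈ 3.24 mg/L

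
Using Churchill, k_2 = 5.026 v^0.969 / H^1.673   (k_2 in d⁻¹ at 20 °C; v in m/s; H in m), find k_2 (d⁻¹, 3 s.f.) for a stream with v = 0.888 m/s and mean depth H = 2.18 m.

k_2 ≈ 1.22 d⁻¹

k_2 = 5.026 × 0.888^0.969 / 2.18^1.673 = 5.026 × 0.8913 / 3.683 = 1.216 d⁻¹.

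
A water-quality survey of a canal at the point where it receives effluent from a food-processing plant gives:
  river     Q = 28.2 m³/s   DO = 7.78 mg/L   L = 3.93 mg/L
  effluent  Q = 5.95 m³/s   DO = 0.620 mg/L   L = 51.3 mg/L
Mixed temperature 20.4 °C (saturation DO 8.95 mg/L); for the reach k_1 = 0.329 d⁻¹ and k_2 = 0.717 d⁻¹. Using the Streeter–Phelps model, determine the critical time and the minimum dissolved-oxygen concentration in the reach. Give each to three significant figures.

Mixed DO = (28.2×7.78 + 5.95×0.620)/(28.2+5.95) = 223.1/34.15 = 6.533 mg/L.
Mixed L₀ = (28.2×3.93 + 5.95×51.3)/(34.15) = 416.1/34.15 = 12.18 mg/L.
Initial deficit D₀ = C_s − DO₀ = 8.95 − 6.533 = 2.417 mg/L.
t_c = (1/0.3880) ln[(0.717/0.329)(1 − 2.417×0.3880/(0.329×12.18))] = 2.577 × ln(1.669) = 1.321 d.
D_c = (0.329/0.717) × 12.18 × e^(−0.329×1.321) = 0.4589 × 12.18 × 0.6476 = 3.620 mg/L.
Minimum DO = 8.95 − 3.620 = 5.330 mg/L.

t_c ≈ 1.32 d; minimum DO ≈ 5.33 mg/L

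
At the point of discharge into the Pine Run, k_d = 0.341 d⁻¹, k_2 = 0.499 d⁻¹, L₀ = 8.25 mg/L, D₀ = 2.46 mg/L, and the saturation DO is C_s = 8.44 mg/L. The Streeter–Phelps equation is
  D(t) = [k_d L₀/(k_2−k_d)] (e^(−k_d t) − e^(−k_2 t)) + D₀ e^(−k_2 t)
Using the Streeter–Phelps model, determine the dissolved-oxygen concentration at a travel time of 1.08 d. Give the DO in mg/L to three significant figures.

DO ≈ 5.07 mg/L

k_d L₀/(k_2−k_d) = 0.341×8.25/(0.499−0.341) = 2.813/0.1580 = 17.81 mg/L.
e^(−k_d t) = e^(−0.341×1.080) = 0.6919; e^(−k_2 t) = e^(−0.499×1.080) = 0.5834.
D = 17.81 × (0.6919 − 0.5834) + 2.46 × 0.5834 = 1.933 + 1.435 = 3.368 mg/L.
DO = C_s − D = 8.44 − 3.368 = 5.072 mg/L.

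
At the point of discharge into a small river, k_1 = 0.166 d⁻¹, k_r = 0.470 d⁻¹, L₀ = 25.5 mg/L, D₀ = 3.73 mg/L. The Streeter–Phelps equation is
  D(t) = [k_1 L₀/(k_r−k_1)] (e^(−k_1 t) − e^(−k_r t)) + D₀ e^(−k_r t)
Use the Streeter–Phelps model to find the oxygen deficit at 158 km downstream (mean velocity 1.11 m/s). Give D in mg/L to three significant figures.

Travel time t = x/v = 158 km / (1.11 m/s) = 158000 m / 1.11 m/s = 142300 s = 1.647 d.
k_1 L₀/(k_r−k_1) = 0.166×25.5/(0.470−0.166) = 4.233/0.3040 = 13.92 mg/L.
e^(−k_1 t) = e^(−0.166×1.647) = 0.7607; e^(−k_r t) = e^(−0.470×1.647) = 0.4610.
D = 13.92 × (0.7607 − 0.4610) + 3.73 × 0.4610 = 4.173 + 1.720 = 5.893 mg/L.

D ≈ 5.89 mg/L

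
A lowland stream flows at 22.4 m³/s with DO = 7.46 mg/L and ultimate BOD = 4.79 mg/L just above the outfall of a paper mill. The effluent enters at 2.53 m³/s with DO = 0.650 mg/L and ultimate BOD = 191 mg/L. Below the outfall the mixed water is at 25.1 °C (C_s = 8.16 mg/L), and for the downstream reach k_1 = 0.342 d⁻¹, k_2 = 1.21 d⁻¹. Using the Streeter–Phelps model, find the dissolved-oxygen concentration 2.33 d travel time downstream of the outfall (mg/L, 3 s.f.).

DO ≈ 4.43 mg/L

Mixed DO = (22.4×7.46 + 2.53×0.650)/(22.4+2.53) = 168.7/24.93 = 6.769 mg/L.
Mixed L₀ = (22.4×4.79 + 2.53×191)/(24.93) = 590.5/24.93 = 23.69 mg/L.
Initial deficit D₀ = C_s − DO₀ = 8.16 − 6.769 = 1.391 mg/L.
D(2.33) = [0.342×23.69/(1.21−0.342)](e^(−0.342×2.33) − e^(−1.21×2.33)) + 1.391 e^(−1.21×2.33)
= 9.333 × (0.4507 − 0.05965) + 1.391 × 0.05965 = 3.733 mg/L.
DO = 8.16 − 3.733 = 4.427 mg/L.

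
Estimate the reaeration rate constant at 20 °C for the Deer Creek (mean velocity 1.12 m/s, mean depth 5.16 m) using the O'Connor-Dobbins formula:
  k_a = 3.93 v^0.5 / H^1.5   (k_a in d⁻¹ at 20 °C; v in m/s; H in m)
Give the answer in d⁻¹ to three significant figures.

k_a = 3.93 × 1.12^0.5 / 5.16^1.5 = 3.93 × 1.058 / 11.72 = 0.3548 d⁻¹.

k_a ≈ 0.355 d⁻¹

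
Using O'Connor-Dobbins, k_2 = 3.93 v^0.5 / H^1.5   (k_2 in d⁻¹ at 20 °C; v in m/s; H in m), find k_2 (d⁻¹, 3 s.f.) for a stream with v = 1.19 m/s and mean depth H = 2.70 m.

k_2 ≈ 0.966 d⁻¹

k_2 = 3.93 × 1.19^0.5 / 2.70^1.5 = 3.93 × 1.091 / 4.437 = 0.9663 d⁻¹.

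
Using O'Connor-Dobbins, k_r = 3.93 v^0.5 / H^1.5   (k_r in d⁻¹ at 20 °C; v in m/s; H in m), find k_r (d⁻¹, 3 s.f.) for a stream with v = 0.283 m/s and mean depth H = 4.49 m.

k_r = 3.93 × 0.283^0.5 / 4.49^1.5 = 3.93 × 0.5320 / 9.514 = 0.2197 d⁻¹.

k_r ≈ 0.220 d⁻¹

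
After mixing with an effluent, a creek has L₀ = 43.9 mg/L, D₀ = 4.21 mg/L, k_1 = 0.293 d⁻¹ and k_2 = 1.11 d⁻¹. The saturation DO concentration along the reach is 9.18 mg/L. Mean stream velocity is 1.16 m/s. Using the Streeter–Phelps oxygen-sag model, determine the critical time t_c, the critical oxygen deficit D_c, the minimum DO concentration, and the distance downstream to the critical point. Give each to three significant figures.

t_c ≈ 1.25 d; D_c ≈ 8.04 mg/L; min DO ≈ 1.14 mg/L; x_c ≈ 125 km

At the critical point dD/dt = 0, so k_1 L₀ e^(−k_1 t) = k_2 D. Substituting D(t) from the Streeter–Phelps equation and solving for t gives
t_c = ln[(k_2/k_1)(1 − D₀(k_2−k_1)/(k_1 L₀))] / (k_2−k_1).
Here k_2−k_1 = 0.8170 d⁻¹ and 1 − D₀(k_2−k_1)/(k_1 L₀) = 1 − 4.21×0.8170/(0.293×43.9) = 0.7326, so
t_c = ln(3.788 × 0.7326) / 0.8170 = 1.021 / 0.8170 = 1.249 d.
D_c = (k_1/k_2) L₀ e^(−k_1 t_c) = (0.293/1.11) × 43.9 × e^(−0.293×1.249) = 0.2640 × 43.9 × 0.6934 = 8.036 mg/L.
Minimum DO = C_s − D_c = 9.18 − 8.036 = 1.144 mg/L.
x_c = v t_c = 1.16 m/s × 1.249 d × 86400 s/d = 125200 m ≈ 125 km.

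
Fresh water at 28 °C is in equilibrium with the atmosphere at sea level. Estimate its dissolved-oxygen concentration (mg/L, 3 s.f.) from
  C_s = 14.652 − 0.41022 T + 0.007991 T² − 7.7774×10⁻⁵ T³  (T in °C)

C_s = 14.652 − 0.41022×28 + 0.007991×28² − 7.7774×10⁻⁵×28³ = 7.723 mg/L.

C_s ≈ 7.72 mg/L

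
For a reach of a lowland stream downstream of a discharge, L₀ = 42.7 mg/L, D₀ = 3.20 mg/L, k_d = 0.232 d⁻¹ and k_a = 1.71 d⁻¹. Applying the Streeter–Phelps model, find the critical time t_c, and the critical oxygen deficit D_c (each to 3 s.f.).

t_c ≈ 0.912 d; D_c ≈ 4.69 mg/L

With k_a/k_d = 7.371 and 1 − D₀(k_a−k_d)/(k_d L₀) = 0.5226,
t_c = ln(7.371 × 0.5226) / (1.71 − 0.232) = ln(3.852) / 1.478 = 1.349/1.478 = 0.9124 d.
D_c = (k_d/k_a) L₀ e^(−k_d t_c) = (0.232/1.71) × 42.7 × e^(−0.232×0.9124) = 0.1357 × 42.7 × 0.8092 = 4.688 mg/L.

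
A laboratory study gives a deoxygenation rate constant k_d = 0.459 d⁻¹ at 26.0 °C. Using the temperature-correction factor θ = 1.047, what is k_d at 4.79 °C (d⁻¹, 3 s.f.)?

k_d ≈ 0.173 d⁻¹

k_d(T₂) = k_d(T₁) · θ^(T₂−T₁) = 0.459 × 1.047^(4.79−26.0)
= 0.459 × 1.047^-21.2 = 0.459 × 0.3775 = 0.1733 d⁻¹.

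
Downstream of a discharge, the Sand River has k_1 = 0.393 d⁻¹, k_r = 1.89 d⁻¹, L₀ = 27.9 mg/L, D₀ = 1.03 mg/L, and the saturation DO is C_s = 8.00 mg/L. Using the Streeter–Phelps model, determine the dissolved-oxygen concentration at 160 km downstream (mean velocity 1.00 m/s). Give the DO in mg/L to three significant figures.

DO ≈ 4.65 mg/L

Travel time t = x/v = 160 km / (1.00 m/s) = 160000 m / 1.00 m/s = 160000 s = 1.852 d.
k_1 L₀/(k_r−k_1) = 0.393×27.9/(1.89−0.393) = 10.96/1.497 = 7.324 mg/L.
e^(−k_1 t) = e^(−0.393×1.852) = 0.4830; e^(−k_r t) = e^(−1.89×1.852) = 0.03020.
D = 7.324 × (0.4830 − 0.03020) + 1.03 × 0.03020 = 3.316 + 0.03110 = 3.347 mg/L.
DO = C_s − D = 8.00 − 3.347 = 4.653 mg/L.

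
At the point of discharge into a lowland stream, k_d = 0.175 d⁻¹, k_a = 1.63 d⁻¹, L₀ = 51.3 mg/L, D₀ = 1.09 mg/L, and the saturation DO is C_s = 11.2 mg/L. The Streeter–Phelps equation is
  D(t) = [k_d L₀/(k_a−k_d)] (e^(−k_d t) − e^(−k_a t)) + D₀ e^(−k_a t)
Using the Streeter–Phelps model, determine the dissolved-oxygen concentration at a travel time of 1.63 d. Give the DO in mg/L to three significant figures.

k_d L₀/(k_a−k_d) = 0.175×51.3/(1.63−0.175) = 8.977/1.455 = 6.170 mg/L.
e^(−k_d t) = e^(−0.175×1.630) = 0.7518; e^(−k_a t) = e^(−1.63×1.630) = 0.07017.
D = 6.170 × (0.7518 − 0.07017) + 1.09 × 0.07017 = 4.206 + 0.07648 = 4.282 mg/L.
DO = C_s − D = 11.2 − 4.282 = 6.918 mg/L.

DO ≈ 6.92 mg/L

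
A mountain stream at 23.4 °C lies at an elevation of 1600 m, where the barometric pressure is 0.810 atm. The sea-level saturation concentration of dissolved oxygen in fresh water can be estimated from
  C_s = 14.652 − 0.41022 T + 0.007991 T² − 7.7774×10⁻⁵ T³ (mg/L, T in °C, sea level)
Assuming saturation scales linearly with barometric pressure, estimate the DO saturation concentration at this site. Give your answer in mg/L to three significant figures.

At sea level: C_s = 14.652 − 0.41022×23.4 + 0.007991×23.4² − 7.7774×10⁻⁵×23.4³ = 8.432 mg/L.
Pressure correction: C_s' = 8.432 × 0.810 = 6.830 mg/L.

C_s ≈ 6.83 mg/L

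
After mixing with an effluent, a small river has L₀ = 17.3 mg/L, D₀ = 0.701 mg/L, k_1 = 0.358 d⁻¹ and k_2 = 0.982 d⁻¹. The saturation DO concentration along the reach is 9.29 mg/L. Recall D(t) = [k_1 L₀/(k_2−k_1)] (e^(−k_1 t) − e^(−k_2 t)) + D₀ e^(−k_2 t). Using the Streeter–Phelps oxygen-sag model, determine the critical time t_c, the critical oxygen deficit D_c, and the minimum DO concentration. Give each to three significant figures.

With k_2/k_1 = 2.743 and 1 − D₀(k_2−k_1)/(k_1 L₀) = 0.9294,
t_c = ln(2.743 × 0.9294) / (0.982 − 0.358) = ln(2.549) / 0.6240 = 0.9358/0.6240 = 1.500 d.
D_c = (k_1/k_2) L₀ e^(−k_1 t_c) = (0.358/0.982) × 17.3 × e^(−0.358×1.500) = 0.3646 × 17.3 × 0.5846 = 3.687 mg/L.
Minimum DO = C_s − D_c = 9.29 − 3.687 = 5.603 mg/L.

t_c ≈ 1.50 d; D_c ≈ 3.69 mg/L; min DO ≈ 5.60 mg/L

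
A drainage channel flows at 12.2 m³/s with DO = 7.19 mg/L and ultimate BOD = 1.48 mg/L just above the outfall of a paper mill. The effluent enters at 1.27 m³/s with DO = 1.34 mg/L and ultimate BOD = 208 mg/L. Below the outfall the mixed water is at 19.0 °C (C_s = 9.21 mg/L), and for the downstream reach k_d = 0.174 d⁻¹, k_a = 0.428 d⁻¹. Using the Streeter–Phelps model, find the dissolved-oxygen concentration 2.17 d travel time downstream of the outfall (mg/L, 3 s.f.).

Mixed DO = (12.2×7.19 + 1.27×1.34)/(12.2+1.27) = 89.42/13.47 = 6.638 mg/L.
Mixed L₀ = (12.2×1.48 + 1.27×208)/(13.47) = 282.2/13.47 = 20.95 mg/L.
Initial deficit D₀ = C_s − DO₀ = 9.21 − 6.638 = 2.572 mg/L.
D(2.17) = [0.174×20.95/(0.428−0.174)](e^(−0.174×2.17) − e^(−0.428×2.17)) + 2.572 e^(−0.428×2.17)
= 14.35 × (0.6855 − 0.3950) + 2.572 × 0.3950 = 5.185 mg/L.
DO = 9.21 − 5.185 = 4.025 mg/L.

DO ≈ 4.03 mg/L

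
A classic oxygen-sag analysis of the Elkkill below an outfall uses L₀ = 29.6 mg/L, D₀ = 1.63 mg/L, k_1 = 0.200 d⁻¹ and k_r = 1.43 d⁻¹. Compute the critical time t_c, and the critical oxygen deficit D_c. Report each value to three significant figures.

t_c ≈ 1.26 d; D_c ≈ 3.22 mg/L

With k_r/k_1 = 7.150 and 1 − D₀(k_r−k_1)/(k_1 L₀) = 0.6613,
t_c = ln(7.150 × 0.6613) / (1.43 − 0.200) = ln(4.729) / 1.230 = 1.554/1.230 = 1.263 d.
D_c = (k_1/k_r) L₀ e^(−k_1 t_c) = (0.200/1.43) × 29.6 × e^(−0.200×1.263) = 0.1399 × 29.6 × 0.7768 = 3.216 mg/L.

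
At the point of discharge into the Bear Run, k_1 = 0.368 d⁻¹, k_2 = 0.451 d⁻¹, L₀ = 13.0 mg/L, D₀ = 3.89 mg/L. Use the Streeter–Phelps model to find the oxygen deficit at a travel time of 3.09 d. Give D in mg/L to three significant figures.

k_1 L₀/(k_2−k_1) = 0.368×13.0/(0.451−0.368) = 4.784/0.08300 = 57.64 mg/L.
e^(−k_1 t) = e^(−0.368×3.090) = 0.3207; e^(−k_2 t) = e^(−0.451×3.090) = 0.2482.
D = 57.64 × (0.3207 − 0.2482) + 3.89 × 0.2482 = 4.182 + 0.9654 = 5.148 mg/L.

D ≈ 5.15 mg/L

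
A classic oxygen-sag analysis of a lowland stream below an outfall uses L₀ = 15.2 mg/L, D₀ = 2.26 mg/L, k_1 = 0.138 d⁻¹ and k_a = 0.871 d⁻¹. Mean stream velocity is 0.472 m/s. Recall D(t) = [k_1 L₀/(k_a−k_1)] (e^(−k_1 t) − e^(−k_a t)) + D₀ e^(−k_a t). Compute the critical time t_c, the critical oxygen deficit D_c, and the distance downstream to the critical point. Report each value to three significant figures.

With k_a/k_1 = 6.312 and 1 − D₀(k_a−k_1)/(k_1 L₀) = 0.2102,
t_c = ln(6.312 × 0.2102) / (0.871 − 0.138) = ln(1.327) / 0.7330 = 0.2829/0.7330 = 0.3860 d.
L(t_c) = L₀ e^(−k_1 t_c) = 15.2 × 0.9481 = 14.41 mg/L, and at the critical point k_a D_c = k_1 L, so D_c = (0.138/0.871) × 14.41 = 2.283 mg/L.
x_c = v t_c = 0.472 m/s × 0.3860 d × 86400 s/d = 15740 m ≈ 15.7 km.

t_c ≈ 0.386 d; D_c ≈ 2.28 mg/L; x_c ≈ 15.7 km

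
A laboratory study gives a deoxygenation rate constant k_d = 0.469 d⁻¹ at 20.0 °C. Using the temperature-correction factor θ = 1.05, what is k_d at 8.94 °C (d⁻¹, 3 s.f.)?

k_d(T₂) = k_d(T₁) · θ^(T₂−T₁) = 0.469 × 1.05^(8.94−20.0)
= 0.469 × 1.05^-11.1 = 0.469 × 0.5830 = 0.2734 d⁻¹.

k_d ≈ 0.273 d⁻¹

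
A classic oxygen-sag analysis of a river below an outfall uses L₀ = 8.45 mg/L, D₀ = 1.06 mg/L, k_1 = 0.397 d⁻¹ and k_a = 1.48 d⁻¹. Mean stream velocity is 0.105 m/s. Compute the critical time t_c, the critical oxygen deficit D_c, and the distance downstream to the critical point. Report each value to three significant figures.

t_c ≈ 0.828 d; D_c ≈ 1.63 mg/L; x_c ≈ 7.51 km

At the critical point dD/dt = 0, so k_1 L₀ e^(−k_1 t) = k_a D. Substituting D(t) from the Streeter–Phelps equation and solving for t gives
t_c = ln[(k_a/k_1)(1 − D₀(k_a−k_1)/(k_1 L₀))] / (k_a−k_1).
Here k_a−k_1 = 1.083 d⁻¹ and 1 − D₀(k_a−k_1)/(k_1 L₀) = 1 − 1.06×1.083/(0.397×8.45) = 0.6578, so
t_c = ln(3.728 × 0.6578) / 1.083 = 0.8970 / 1.083 = 0.8283 d.
L(t_c) = L₀ e^(−k_1 t_c) = 8.45 × 0.7198 = 6.082 mg/L, and at the critical point k_a D_c = k_1 L, so D_c = (0.397/1.48) × 6.082 = 1.631 mg/L.
x_c = v t_c = 0.105 m/s × 0.8283 d × 86400 s/d = 7514 m ≈ 7.51 km.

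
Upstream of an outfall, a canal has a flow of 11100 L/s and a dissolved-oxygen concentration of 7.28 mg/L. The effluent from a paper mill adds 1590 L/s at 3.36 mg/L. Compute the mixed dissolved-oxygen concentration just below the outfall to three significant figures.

Flow-weighted mixing: C = (Q_r C_r + Q_w C_w)/(Q_r + Q_w)
= (11100×7.28 + 1590×3.36)/(11100 + 1590) = 86150/12690 = 6.789 mg/L.

6.79 mg/L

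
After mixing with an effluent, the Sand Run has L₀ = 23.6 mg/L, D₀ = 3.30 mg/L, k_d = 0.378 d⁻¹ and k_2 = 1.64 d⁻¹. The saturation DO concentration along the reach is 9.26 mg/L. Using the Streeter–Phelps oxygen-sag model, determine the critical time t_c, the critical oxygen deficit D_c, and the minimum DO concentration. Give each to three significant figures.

t_c ≈ 0.665 d; D_c ≈ 4.23 mg/L; min DO ≈ 5.03 mg/L

t_c = [1/(k_2−k_d)] ln[(k_2/k_d)(1 − D₀(k_2−k_d)/(k_d L₀))]
= [1/(1.64−0.378)] ln[(1.64/0.378)(1 − 3.30×1.262/(0.378×23.6))]
= (1/1.262) ln[4.339 × 0.5332] = 0.7924 × ln(2.313) = 0.7924 × 0.8386 = 0.6645 d.
D_c = (k_d/k_2) L₀ e^(−k_d t_c) = (0.378/1.64) × 23.6 × e^(−0.378×0.6645) = 0.2305 × 23.6 × 0.7779 = 4.231 mg/L.
Minimum DO = C_s − D_c = 9.26 − 4.231 = 5.029 mg/L.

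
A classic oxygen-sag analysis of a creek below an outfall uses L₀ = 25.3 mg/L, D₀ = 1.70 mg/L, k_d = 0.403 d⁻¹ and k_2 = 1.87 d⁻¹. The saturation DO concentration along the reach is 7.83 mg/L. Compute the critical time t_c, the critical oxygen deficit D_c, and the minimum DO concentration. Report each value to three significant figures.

With k_2/k_d = 4.640 and 1 − D₀(k_2−k_d)/(k_d L₀) = 0.7554,
t_c = ln(4.640 × 0.7554) / (1.87 − 0.403) = ln(3.505) / 1.467 = 1.254/1.467 = 0.8550 d.
L(t_c) = L₀ e^(−k_d t_c) = 25.3 × 0.7085 = 17.93 mg/L, and at the critical point k_2 D_c = k_d L, so D_c = (0.403/1.87) × 17.93 = 3.863 mg/L.
Minimum DO = C_s − D_c = 7.83 − 3.863 = 3.967 mg/L.

t_c ≈ 0.855 d; D_c ≈ 3.86 mg/L; min DO ≈ 3.97 mg/L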